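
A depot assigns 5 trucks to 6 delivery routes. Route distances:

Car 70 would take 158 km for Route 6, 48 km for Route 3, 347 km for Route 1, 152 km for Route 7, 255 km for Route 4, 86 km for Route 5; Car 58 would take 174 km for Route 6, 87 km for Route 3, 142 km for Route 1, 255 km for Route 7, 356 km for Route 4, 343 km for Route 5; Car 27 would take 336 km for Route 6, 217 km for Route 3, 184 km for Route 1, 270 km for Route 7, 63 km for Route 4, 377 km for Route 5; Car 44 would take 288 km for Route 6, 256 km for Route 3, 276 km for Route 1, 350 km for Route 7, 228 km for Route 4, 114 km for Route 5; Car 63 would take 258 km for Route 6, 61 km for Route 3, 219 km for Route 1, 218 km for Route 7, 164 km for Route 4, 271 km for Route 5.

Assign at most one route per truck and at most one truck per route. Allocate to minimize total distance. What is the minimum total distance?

Min total: 532 km

This is the linear assignment problem.
Optimal: Car 70→Route 7 (152 km), Car 58→Route 1 (142 km), Car 27→Route 4 (63 km), Car 44→Route 5 (114 km), Car 63→Route 3 (61 km) — total 152+142+63+114+61 = 532 km.
Min-entry greedy (repeatedly take the single cheapest remaining cell) gives 585 km, worse by 53.
Checked against all permutations: 532 km is optimal.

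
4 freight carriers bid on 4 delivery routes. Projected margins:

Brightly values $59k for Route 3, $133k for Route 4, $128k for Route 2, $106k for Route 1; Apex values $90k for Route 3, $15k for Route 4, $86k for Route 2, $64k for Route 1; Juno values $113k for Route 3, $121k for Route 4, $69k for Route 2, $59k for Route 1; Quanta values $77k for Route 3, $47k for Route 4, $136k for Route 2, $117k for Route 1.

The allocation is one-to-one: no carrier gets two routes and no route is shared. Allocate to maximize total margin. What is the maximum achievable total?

Max total: $456k

Optimal: Brightly→Route 2 ($128k), Apex→Route 3 ($90k), Juno→Route 4 ($121k), Quanta→Route 1 ($117k) — total 128+90+121+117 = $456k.
Max-entry greedy (repeatedly take the single best remaining cell) gives $446k, worse by 10.
Swapping Juno↔Quanta (Juno→Route 1 $59k, Quanta→Route 4 $47k) loses 132.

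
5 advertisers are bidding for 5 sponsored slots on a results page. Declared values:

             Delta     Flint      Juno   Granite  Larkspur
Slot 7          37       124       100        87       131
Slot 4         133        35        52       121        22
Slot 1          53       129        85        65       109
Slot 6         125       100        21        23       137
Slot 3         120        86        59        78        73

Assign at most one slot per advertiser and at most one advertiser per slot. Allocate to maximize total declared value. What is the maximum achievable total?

Maximum total: $607

Optimal: Delta→Slot 3 ($120), Flint→Slot 1 ($129), Juno→Slot 7 ($100), Granite→Slot 4 ($121), Larkspur→Slot 6 ($137) — total 120+129+100+121+137 = $607.
Next-best assignment: Delta→Slot 3, Flint→Slot 7, Juno→Slot 1, Granite→Slot 4, Larkspur→Slot 6 = $587.
Swapping Flint↔Juno (Flint→Slot 7 $124, Juno→Slot 1 $85) loses 20.
No other one-to-one assignment exceeds $607.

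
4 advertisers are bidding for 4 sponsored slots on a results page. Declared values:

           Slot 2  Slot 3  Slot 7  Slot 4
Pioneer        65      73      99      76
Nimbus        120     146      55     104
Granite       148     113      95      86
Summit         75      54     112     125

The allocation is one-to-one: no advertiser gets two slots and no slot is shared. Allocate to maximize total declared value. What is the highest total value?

Max total: $518

Treat this as an assignment problem: match each advertiser to one slot.
Optimal: Pioneer→Slot 7 ($99), Nimbus→Slot 3 ($146), Granite→Slot 2 ($148), Summit→Slot 4 ($125) — total 99+146+148+125 = $518.
Column-greedy (each slot in turn goes to its best remaining advertiser) gives $482, worse by 36.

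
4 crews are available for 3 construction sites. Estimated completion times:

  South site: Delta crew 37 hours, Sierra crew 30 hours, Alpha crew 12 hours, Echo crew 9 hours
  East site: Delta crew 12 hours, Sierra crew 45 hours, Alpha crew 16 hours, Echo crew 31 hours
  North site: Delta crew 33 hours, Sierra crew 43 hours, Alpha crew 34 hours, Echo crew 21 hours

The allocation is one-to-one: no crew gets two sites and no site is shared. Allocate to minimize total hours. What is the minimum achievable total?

Treat this as an assignment problem: match each crew to one site.
Optimal: Alpha crew→South site (12 hours), Delta crew→East site (12 hours), Echo crew→North site (21 hours) — total 12+12+21 = 45 hours.
Column-greedy (each site in turn goes to its cheapest remaining crew) gives 55 hours, worse by 10.
Next-best assignment: Echo crew→South site, Delta crew→East site, Alpha crew→North site = 55 hours.
Swapping Alpha crew↔Echo crew (Alpha crew→North site 34 hours, Echo crew→South site 9 hours) adds 10.
Every other assignment is strictly worse.

Min total: 45 hours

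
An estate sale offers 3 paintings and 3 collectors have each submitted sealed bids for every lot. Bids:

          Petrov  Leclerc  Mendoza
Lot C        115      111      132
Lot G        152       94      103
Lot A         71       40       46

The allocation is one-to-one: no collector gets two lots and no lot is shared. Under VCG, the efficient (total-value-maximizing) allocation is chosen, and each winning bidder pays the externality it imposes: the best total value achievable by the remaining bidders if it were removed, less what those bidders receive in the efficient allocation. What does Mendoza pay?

Efficient allocation: Petrov→Lot G ($152), Leclerc→Lot A ($40), Mendoza→Lot C ($132); total welfare W = $324.
Mendoza receives Lot C at value $132, so the others get W − 132 = $192.
Without Mendoza: best allocation of the remaining 2 bidders over all 3 lots is Petrov→Lot G ($152), Leclerc→Lot C ($111), total $263.
VCG payment = (others' best without Mendoza) − (others' welfare with Mendoza) = 263 − 192 = $71.

Mendoza pays $71.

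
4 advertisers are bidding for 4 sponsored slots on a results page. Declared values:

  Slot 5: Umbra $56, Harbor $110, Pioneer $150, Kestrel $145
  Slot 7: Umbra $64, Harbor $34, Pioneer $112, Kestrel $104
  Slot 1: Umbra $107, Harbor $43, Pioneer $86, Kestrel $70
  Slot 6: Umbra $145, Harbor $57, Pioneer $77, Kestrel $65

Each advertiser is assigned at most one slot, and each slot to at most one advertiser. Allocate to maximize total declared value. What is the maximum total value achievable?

Maximum total: $445

Treat this as an assignment problem: match each advertiser to one slot.
Optimal: Umbra→Slot 6 ($145), Harbor→Slot 5 ($110), Pioneer→Slot 1 ($86), Kestrel→Slot 7 ($104) — total 145+110+86+104 = $445.
Row-greedy (each advertiser in turn takes its best remaining slot) gives $437, worse by 8.
No other one-to-one assignment exceeds $445.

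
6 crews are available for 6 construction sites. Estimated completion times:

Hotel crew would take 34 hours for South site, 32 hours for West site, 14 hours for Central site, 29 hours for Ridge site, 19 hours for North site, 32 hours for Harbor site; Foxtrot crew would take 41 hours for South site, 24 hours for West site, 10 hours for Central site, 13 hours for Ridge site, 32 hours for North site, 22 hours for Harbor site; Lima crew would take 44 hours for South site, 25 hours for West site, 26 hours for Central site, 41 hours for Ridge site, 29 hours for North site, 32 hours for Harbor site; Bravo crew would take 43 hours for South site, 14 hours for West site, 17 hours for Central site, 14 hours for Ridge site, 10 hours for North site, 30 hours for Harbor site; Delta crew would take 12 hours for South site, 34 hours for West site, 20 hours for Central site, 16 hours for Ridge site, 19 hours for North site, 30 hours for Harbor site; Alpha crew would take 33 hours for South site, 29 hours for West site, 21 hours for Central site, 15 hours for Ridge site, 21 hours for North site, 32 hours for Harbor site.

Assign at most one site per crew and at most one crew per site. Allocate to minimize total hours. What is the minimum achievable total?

This is the linear assignment problem.
Optimal: Hotel crew→Central site (14 hours), Foxtrot crew→Harbor site (22 hours), Lima crew→West site (25 hours), Bravo crew→North site (10 hours), Delta crew→South site (12 hours), Alpha crew→Ridge site (15 hours) — total 14+22+25+10+12+15 = 98 hours.
Column-greedy (each site in turn goes to its cheapest remaining crew) gives 102 hours, worse by 4.
Checked against all permutations: 98 hours is optimal.

Min total: 98 hours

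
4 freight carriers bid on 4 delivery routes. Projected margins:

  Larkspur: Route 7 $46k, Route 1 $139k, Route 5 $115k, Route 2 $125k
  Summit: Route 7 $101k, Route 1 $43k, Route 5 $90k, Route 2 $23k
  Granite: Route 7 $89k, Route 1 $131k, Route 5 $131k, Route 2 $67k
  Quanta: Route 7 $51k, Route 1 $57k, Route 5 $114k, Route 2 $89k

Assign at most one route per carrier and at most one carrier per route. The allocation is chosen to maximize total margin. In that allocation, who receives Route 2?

Optimal: Larkspur→Route 2 ($125k), Summit→Route 7 ($101k), Granite→Route 1 ($131k), Quanta→Route 5 ($114k) — total 125+101+131+114 = $471k.
Next-best assignment: Larkspur→Route 1, Summit→Route 7, Granite→Route 5, Quanta→Route 2 = $460k.
Larkspur's own top route is Route 1 ($139k), but forcing Larkspur→Route 1 and reassigning the rest optimally gives only $460k — worse by 11.

Larkspur receives Route 2.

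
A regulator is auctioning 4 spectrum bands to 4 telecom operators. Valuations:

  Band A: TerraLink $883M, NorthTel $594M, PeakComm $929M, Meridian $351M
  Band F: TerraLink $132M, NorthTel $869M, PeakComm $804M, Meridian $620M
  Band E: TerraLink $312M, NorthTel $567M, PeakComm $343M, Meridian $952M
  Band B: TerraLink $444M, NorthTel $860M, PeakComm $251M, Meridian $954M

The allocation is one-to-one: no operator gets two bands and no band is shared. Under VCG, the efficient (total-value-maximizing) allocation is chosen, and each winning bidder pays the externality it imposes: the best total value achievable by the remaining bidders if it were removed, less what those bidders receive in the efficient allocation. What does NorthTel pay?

NorthTel pays $2M.

Efficient allocation: TerraLink→Band A ($883M), NorthTel→Band B ($860M), PeakComm→Band F ($804M), Meridian→Band E ($952M); total welfare W = $3499M.
NorthTel receives Band B at value $860M, so the others get W − 860 = $2639M.
Without NorthTel: best allocation of the remaining 3 bidders over all 4 bands is TerraLink→Band A ($883M), PeakComm→Band F ($804M), Meridian→Band B ($954M), total $2641M.
VCG payment = (others' best without NorthTel) − (others' welfare with NorthTel) = 2641 − 2639 = $2M.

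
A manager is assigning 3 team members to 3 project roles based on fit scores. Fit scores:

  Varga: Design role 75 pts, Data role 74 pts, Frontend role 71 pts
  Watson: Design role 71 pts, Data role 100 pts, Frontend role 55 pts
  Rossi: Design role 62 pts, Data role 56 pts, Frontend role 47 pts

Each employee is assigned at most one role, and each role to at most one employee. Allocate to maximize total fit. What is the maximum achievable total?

Maximum total: 233 pts

Optimal: Varga→Frontend role (71 pts), Watson→Data role (100 pts), Rossi→Design role (62 pts) — total 71+100+62 = 233 pts.
Column-greedy (each role in turn goes to its best remaining employee) gives 222 pts, worse by 11.
Next-best assignment: Varga→Design role, Watson→Data role, Rossi→Frontend role = 222 pts.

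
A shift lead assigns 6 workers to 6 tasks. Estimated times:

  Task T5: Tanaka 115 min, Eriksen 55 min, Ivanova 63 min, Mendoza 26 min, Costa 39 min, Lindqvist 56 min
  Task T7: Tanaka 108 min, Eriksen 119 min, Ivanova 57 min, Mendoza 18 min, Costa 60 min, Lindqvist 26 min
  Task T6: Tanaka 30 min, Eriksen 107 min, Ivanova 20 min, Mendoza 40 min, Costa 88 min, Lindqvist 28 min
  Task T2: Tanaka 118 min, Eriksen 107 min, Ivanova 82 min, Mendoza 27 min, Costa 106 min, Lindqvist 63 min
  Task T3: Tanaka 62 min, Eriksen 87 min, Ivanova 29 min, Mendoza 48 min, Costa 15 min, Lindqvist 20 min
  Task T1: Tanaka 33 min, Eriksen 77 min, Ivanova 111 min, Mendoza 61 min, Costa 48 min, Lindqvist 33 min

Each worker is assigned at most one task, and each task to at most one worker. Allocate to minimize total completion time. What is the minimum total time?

This is the linear assignment problem.
Optimal: Tanaka→Task T1 (33 min), Eriksen→Task T5 (55 min), Ivanova→Task T6 (20 min), Mendoza→Task T2 (27 min), Costa→Task T3 (15 min), Lindqvist→Task T7 (26 min) — total 33+55+20+27+15+26 = 176 min.
Next-best assignment: Tanaka→Task T1, Eriksen→Task T5, Ivanova→Task T6, Mendoza→Task T7, Costa→Task T3, Lindqvist→Task T2 = 204 min.
Swapping Tanaka↔Eriksen (Tanaka→Task T5 115 min, Eriksen→Task T1 77 min) adds 104.

Min total: 176 min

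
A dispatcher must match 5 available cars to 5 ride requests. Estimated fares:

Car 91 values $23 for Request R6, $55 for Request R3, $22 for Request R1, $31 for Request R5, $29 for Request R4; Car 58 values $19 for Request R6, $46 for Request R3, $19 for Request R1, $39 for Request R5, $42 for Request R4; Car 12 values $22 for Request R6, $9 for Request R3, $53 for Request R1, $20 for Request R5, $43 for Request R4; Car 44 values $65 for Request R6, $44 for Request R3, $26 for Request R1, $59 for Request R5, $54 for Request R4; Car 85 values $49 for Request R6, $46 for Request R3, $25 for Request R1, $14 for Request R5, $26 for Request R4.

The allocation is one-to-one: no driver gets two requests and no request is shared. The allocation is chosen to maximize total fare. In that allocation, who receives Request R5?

Car 44 receives Request R5.

Optimal: Car 91→Request R3 ($55), Car 58→Request R4 ($42), Car 12→Request R1 ($53), Car 44→Request R5 ($59), Car 85→Request R6 ($49) — total 55+42+53+59+49 = $258.
Row-greedy (each driver in turn takes its best remaining request) gives $229, worse by 29.
Swapping Car 58↔Car 12 (Car 58→Request R1 $19, Car 12→Request R4 $43) loses 33.
Car 44's own top request is Request R6 ($65), but forcing Car 44→Request R6 and reassigning the rest optimally gives only $238 — worse by 20.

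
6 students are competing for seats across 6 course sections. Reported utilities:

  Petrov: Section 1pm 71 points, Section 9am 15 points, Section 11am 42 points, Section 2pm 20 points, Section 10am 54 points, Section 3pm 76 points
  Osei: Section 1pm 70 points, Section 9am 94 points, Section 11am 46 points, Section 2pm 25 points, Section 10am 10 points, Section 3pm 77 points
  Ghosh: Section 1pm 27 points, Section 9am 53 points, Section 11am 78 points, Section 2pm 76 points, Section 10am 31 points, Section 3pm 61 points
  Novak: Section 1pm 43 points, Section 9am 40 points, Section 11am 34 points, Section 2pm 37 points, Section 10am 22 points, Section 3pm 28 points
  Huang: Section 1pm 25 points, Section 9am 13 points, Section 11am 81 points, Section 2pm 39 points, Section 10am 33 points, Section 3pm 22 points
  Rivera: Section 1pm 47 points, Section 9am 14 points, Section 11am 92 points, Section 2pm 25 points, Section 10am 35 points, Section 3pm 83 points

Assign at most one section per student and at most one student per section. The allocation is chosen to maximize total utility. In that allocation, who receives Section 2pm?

This is a one-to-one assignment (maximum-weight bipartite matching).
Optimal: Petrov→Section 10am (54 points), Osei→Section 9am (94 points), Ghosh→Section 2pm (76 points), Novak→Section 1pm (43 points), Huang→Section 11am (81 points), Rivera→Section 3pm (83 points) — total 54+94+76+43+81+83 = 431 points.
Column-greedy (each section in turn goes to its best remaining student) gives 394 points, worse by 37.
Next-best assignment: Petrov→Section 1pm, Osei→Section 9am, Ghosh→Section 2pm, Novak→Section 10am, Huang→Section 11am, Rivera→Section 3pm = 427 points.
Ghosh's own top section is Section 11am (78 points), but forcing Ghosh→Section 11am and reassigning the rest optimally gives only 396 points — worse by 35.

Ghosh receives Section 2pm.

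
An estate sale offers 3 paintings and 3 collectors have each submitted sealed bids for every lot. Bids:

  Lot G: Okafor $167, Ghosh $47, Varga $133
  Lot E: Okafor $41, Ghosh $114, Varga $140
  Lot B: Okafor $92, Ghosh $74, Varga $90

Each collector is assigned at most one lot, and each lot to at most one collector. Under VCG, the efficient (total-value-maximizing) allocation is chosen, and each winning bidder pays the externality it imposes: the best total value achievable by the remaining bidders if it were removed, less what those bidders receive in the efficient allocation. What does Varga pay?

Efficient allocation: Okafor→Lot G ($167), Ghosh→Lot B ($74), Varga→Lot E ($140); total welfare W = $381.
Varga receives Lot E at value $140, so the others get W − 140 = $241.
Without Varga: best allocation of the remaining 2 bidders over all 3 lots is Okafor→Lot G ($167), Ghosh→Lot E ($114), total $281.
VCG payment = (others' best without Varga) − (others' welfare with Varga) = 281 − 241 = $40.

Varga pays $40.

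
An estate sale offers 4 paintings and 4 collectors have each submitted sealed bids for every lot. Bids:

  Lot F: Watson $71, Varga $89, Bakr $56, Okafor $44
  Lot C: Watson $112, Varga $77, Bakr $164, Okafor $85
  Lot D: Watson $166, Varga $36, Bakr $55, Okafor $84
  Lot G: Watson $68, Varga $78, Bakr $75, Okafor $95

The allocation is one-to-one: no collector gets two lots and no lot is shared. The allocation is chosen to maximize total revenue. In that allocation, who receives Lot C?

Treat this as an assignment problem: match each collector to one lot.
Optimal: Watson→Lot D ($166), Varga→Lot F ($89), Bakr→Lot C ($164), Okafor→Lot G ($95) — total 166+89+164+95 = $514.
Checked against all permutations: $514 is optimal.

Bakr receives Lot C.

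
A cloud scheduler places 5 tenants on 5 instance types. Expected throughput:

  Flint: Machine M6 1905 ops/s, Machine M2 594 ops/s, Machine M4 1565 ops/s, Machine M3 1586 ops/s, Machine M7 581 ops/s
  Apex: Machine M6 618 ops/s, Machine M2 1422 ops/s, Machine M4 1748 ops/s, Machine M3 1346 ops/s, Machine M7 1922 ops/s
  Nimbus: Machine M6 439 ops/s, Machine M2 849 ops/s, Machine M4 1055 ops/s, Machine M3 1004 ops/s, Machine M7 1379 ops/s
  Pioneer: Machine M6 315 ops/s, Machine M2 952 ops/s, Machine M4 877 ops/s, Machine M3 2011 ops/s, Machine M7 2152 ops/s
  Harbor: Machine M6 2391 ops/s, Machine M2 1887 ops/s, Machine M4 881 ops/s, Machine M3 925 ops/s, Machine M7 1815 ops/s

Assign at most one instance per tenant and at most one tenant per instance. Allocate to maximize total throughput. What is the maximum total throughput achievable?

Max total: 8930 ops/s

Optimal: Flint→Machine M6 (1905 ops/s), Apex→Machine M4 (1748 ops/s), Nimbus→Machine M7 (1379 ops/s), Pioneer→Machine M3 (2011 ops/s), Harbor→Machine M2 (1887 ops/s) — total 1905+1748+1379+2011+1887 = 8930 ops/s.
Column-greedy (each instance in turn goes to its best remaining tenant) gives 8768 ops/s, worse by 162.
Next-best assignment: Flint→Machine M6, Apex→Machine M7, Nimbus→Machine M4, Pioneer→Machine M3, Harbor→Machine M2 = 8780 ops/s.
Swapping Flint↔Pioneer (Flint→Machine M3 1586 ops/s, Pioneer→Machine M6 315 ops/s) loses 2015.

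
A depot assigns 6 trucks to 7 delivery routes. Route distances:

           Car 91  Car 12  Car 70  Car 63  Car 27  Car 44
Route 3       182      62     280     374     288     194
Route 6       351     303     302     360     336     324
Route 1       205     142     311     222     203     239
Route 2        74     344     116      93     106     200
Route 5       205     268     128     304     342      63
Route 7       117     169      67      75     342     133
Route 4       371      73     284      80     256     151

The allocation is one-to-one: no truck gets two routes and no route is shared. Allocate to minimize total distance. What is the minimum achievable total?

Optimal: Car 91→Route 2 (74 km), Car 12→Route 3 (62 km), Car 70→Route 7 (67 km), Car 63→Route 4 (80 km), Car 27→Route 1 (203 km), Car 44→Route 5 (63 km) — total 74+62+67+80+203+63 = 549 km.
Next-best assignment: Car 91→Route 1, Car 12→Route 3, Car 70→Route 7, Car 63→Route 4, Car 27→Route 2, Car 44→Route 5 = 583 km.

Min total: 549 km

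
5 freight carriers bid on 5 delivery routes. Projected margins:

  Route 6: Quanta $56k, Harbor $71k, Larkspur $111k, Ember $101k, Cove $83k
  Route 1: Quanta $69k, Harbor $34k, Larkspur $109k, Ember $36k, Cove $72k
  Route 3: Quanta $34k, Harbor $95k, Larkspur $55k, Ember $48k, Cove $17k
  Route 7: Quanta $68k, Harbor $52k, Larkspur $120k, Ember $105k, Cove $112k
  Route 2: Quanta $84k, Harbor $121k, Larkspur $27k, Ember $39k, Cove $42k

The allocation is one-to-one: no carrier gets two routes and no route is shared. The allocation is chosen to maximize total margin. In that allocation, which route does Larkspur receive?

Larkspur receives Route 1.

Optimal: Quanta→Route 2 ($84k), Harbor→Route 3 ($95k), Larkspur→Route 1 ($109k), Ember→Route 6 ($101k), Cove→Route 7 ($112k) — total 84+95+109+101+112 = $501k.
Column-greedy (each route in turn goes to its best remaining carrier) gives $467k, worse by 34.
Swapping Ember↔Cove (Ember→Route 7 $105k, Cove→Route 6 $83k) loses 25.
Larkspur's own top route is Route 7 ($120k), but forcing Larkspur→Route 7 and reassigning the rest optimally gives only $472k — worse by 29.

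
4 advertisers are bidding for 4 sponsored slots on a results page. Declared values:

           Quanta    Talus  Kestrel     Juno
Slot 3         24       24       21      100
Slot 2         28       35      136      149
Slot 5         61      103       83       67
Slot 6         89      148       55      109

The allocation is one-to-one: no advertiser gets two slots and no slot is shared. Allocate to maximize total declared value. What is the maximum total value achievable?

Max total: $445

This is the linear assignment problem.
Optimal: Quanta→Slot 5 ($61), Talus→Slot 6 ($148), Kestrel→Slot 2 ($136), Juno→Slot 3 ($100) — total 61+148+136+100 = $445.
Max-entry greedy (repeatedly take the single best remaining cell) gives $404, worse by 41.
Swapping Juno↔Quanta (Juno→Slot 5 $67, Quanta→Slot 3 $24) loses 70.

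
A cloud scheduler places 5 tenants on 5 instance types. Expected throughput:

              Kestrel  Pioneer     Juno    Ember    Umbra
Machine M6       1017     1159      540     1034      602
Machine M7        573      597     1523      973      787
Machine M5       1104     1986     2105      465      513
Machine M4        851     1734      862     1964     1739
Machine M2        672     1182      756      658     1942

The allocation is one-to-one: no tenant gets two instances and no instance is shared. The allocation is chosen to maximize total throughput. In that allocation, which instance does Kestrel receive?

Kestrel receives Machine M6.

Optimal: Kestrel→Machine M6 (1017 ops/s), Pioneer→Machine M5 (1986 ops/s), Juno→Machine M7 (1523 ops/s), Ember→Machine M4 (1964 ops/s), Umbra→Machine M2 (1942 ops/s) — total 1017+1986+1523+1964+1942 = 8432 ops/s.
Row-greedy (each tenant in turn takes its best remaining instance) gives 7337 ops/s, worse by 1095.
Next-best assignment: Kestrel→Machine M6, Pioneer→Machine M4, Juno→Machine M5, Ember→Machine M7, Umbra→Machine M2 = 7771 ops/s.
Kestrel's own top instance is Machine M5 (1104 ops/s), but forcing Kestrel→Machine M5 and reassigning the rest optimally gives only 7692 ops/s — worse by 740.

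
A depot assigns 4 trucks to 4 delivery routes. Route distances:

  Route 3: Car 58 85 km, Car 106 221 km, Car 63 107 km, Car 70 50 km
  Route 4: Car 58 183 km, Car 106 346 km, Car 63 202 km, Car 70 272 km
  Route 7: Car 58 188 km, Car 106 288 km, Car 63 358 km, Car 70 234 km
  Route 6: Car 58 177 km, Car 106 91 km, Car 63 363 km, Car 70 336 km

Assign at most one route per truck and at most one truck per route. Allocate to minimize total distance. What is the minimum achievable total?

Optimal: Car 58→Route 7 (188 km), Car 106→Route 6 (91 km), Car 63→Route 4 (202 km), Car 70→Route 3 (50 km) — total 188+91+202+50 = 531 km.
Row-greedy (each truck in turn takes its cheapest remaining route) gives 612 km, worse by 81.
No other one-to-one assignment undercuts 531 km.

Min total: 531 km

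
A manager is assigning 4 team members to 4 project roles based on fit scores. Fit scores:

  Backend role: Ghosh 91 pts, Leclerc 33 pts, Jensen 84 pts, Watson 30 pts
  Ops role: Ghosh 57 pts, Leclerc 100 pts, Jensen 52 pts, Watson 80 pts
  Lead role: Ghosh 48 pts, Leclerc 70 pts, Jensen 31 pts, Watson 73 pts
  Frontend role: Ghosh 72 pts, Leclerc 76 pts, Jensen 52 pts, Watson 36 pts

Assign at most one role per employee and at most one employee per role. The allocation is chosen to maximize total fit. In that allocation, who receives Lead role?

Optimal: Ghosh→Frontend role (72 pts), Leclerc→Ops role (100 pts), Jensen→Backend role (84 pts), Watson→Lead role (73 pts) — total 72+100+84+73 = 329 pts.
Row-greedy (each employee in turn takes its best remaining role) gives 316 pts, worse by 13.
No other one-to-one assignment exceeds 329 pts.
Watson's own top role is Ops role (80 pts), but forcing Watson→Ops role and reassigning the rest optimally gives only 306 pts — worse by 23.

Watson receives Lead role.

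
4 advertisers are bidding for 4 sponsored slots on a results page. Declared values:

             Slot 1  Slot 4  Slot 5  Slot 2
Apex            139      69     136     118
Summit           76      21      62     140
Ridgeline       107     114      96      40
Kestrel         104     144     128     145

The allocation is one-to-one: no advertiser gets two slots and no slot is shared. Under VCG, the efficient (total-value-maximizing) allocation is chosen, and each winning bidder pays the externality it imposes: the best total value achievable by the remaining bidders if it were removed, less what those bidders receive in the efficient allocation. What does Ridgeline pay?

Ridgeline pays $3.

Efficient allocation: Apex→Slot 5 ($136), Summit→Slot 2 ($140), Ridgeline→Slot 1 ($107), Kestrel→Slot 4 ($144); total welfare W = $527.
Ridgeline receives Slot 1 at value $107, so the others get W − 107 = $420.
Without Ridgeline: best allocation of the remaining 3 bidders over all 4 slots is Apex→Slot 1 ($139), Summit→Slot 2 ($140), Kestrel→Slot 4 ($144), total $423.
VCG payment = (others' best without Ridgeline) − (others' welfare with Ridgeline) = 423 − 420 = $3.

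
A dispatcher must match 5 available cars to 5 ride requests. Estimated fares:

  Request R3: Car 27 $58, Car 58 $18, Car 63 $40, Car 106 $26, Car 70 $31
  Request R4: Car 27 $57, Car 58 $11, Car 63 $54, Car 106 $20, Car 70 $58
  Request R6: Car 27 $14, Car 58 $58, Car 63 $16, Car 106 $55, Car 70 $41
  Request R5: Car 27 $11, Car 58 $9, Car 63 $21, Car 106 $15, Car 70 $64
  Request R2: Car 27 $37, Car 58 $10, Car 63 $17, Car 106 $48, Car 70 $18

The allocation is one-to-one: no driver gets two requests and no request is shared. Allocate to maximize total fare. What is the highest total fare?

Max total: $282

Optimal: Car 27→Request R3 ($58), Car 58→Request R6 ($58), Car 63→Request R4 ($54), Car 106→Request R2 ($48), Car 70→Request R5 ($64) — total 58+58+54+48+64 = $282.
Column-greedy (each request in turn goes to its best remaining driver) gives $243, worse by 39.
Next-best assignment: Car 27→Request R4, Car 58→Request R6, Car 63→Request R3, Car 106→Request R2, Car 70→Request R5 = $267.
No other one-to-one assignment exceeds $282.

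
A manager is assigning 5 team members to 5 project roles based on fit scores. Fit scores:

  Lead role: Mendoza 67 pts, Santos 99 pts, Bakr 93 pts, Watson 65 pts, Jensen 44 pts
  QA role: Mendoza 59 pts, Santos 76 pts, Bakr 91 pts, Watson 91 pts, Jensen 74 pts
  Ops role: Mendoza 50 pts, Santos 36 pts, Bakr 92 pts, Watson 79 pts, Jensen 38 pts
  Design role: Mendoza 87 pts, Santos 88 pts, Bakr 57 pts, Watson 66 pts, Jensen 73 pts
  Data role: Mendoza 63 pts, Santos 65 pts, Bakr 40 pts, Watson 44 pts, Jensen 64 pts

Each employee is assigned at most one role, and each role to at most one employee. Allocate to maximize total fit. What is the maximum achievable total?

Maximum total: 433 pts

Optimal: Mendoza→Design role (87 pts), Santos→Lead role (99 pts), Bakr→Ops role (92 pts), Watson→QA role (91 pts), Jensen→Data role (64 pts) — total 87+99+92+91+64 = 433 pts.
Column-greedy (each role in turn goes to its best remaining employee) gives 420 pts, worse by 13.
Swapping Santos↔Watson (Santos→QA role 76 pts, Watson→Lead role 65 pts) loses 49.
No other one-to-one assignment exceeds 433 pts.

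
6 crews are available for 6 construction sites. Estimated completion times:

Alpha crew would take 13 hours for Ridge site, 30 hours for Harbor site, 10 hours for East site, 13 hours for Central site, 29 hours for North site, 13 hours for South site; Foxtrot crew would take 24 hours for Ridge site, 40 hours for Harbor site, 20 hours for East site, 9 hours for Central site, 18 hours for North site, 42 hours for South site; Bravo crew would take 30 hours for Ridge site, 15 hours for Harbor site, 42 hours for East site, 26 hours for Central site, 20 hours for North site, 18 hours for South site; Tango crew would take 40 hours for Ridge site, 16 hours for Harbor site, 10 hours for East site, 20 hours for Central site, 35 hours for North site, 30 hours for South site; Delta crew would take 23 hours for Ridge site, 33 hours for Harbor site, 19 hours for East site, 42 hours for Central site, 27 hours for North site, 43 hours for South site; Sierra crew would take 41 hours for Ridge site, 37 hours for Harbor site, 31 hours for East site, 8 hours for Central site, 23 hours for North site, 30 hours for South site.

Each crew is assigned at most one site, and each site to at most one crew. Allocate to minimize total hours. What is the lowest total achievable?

This is a one-to-one assignment (minimum-cost bipartite matching).
Optimal: Alpha crew→South site (13 hours), Foxtrot crew→North site (18 hours), Bravo crew→Harbor site (15 hours), Tango crew→East site (10 hours), Delta crew→Ridge site (23 hours), Sierra crew→Central site (8 hours) — total 13+18+15+10+23+8 = 87 hours.
Row-greedy (each crew in turn takes its cheapest remaining site) gives 110 hours, worse by 23.
No other one-to-one assignment undercuts 87 hours.

Min total: 87 hours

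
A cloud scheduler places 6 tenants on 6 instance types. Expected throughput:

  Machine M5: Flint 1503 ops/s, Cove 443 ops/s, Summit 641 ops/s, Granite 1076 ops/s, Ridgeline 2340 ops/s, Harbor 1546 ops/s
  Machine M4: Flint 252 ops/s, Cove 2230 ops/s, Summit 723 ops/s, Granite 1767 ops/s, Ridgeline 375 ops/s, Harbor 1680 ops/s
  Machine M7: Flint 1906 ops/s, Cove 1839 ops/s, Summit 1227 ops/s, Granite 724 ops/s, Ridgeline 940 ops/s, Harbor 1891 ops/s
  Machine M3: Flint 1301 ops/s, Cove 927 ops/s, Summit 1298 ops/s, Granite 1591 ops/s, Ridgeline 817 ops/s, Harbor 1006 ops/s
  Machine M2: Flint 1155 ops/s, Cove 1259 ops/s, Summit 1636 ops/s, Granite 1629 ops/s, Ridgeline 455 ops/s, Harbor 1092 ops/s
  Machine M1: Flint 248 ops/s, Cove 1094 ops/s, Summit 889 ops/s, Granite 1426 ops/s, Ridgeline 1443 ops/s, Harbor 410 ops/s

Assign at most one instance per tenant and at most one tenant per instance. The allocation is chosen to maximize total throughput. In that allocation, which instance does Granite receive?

Optimal: Flint→Machine M3 (1301 ops/s), Cove→Machine M4 (2230 ops/s), Summit→Machine M2 (1636 ops/s), Granite→Machine M1 (1426 ops/s), Ridgeline→Machine M5 (2340 ops/s), Harbor→Machine M7 (1891 ops/s) — total 1301+2230+1636+1426+2340+1891 = 10824 ops/s.
Max-entry greedy (repeatedly take the single best remaining cell) gives 10113 ops/s, worse by 711.
Next-best assignment: Flint→Machine M7, Cove→Machine M4, Summit→Machine M2, Granite→Machine M1, Ridgeline→Machine M5, Harbor→Machine M3 = 10544 ops/s.
Swapping Cove↔Ridgeline (Cove→Machine M5 443 ops/s, Ridgeline→Machine M4 375 ops/s) loses 3752.
Granite's own top instance is Machine M4 (1767 ops/s), but forcing Granite→Machine M4 and reassigning the rest optimally gives only 10029 ops/s — worse by 795.

Granite receives Machine M1.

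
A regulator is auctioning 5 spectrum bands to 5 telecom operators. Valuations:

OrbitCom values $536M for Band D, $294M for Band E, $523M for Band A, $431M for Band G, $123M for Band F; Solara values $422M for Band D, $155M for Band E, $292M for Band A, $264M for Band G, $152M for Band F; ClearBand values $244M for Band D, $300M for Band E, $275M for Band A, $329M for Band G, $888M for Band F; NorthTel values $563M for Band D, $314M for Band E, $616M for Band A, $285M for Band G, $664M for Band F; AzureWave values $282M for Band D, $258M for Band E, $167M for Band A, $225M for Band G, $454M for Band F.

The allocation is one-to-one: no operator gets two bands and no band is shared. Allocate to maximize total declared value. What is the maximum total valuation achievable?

Maximum total: $2615M

Optimal: OrbitCom→Band G ($431M), Solara→Band D ($422M), ClearBand→Band F ($888M), NorthTel→Band A ($616M), AzureWave→Band E ($258M) — total 431+422+888+616+258 = $2615M.
Row-greedy (each operator in turn takes its best remaining band) gives $2255M, worse by 360.
Next-best assignment: OrbitCom→Band D, Solara→Band G, ClearBand→Band F, NorthTel→Band A, AzureWave→Band E = $2562M.
Checked against all permutations: $2615M is optimal.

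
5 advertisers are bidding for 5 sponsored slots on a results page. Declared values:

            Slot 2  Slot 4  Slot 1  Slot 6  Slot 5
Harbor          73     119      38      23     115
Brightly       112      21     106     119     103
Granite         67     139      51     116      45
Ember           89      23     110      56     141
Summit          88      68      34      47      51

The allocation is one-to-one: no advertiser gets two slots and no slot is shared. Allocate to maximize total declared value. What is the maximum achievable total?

Optimal: Harbor→Slot 5 ($115), Brightly→Slot 6 ($119), Granite→Slot 4 ($139), Ember→Slot 1 ($110), Summit→Slot 2 ($88) — total 115+119+139+110+88 = $571.
Row-greedy (each advertiser in turn takes its best remaining slot) gives $480, worse by 91.
Swapping Brightly↔Ember (Brightly→Slot 1 $106, Ember→Slot 6 $56) loses 67.

Max total: $571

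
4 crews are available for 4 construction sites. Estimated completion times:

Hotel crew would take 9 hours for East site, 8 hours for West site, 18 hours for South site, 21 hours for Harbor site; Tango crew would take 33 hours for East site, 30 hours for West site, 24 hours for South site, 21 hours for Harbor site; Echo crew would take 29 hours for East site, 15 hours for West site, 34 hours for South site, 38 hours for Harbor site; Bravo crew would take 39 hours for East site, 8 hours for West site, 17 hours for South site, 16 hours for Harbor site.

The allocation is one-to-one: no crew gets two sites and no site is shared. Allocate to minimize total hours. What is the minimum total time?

Min total: 62 hours

Treat this as an assignment problem: match each crew to one site.
Optimal: Hotel crew→East site (9 hours), Tango crew→Harbor site (21 hours), Echo crew→West site (15 hours), Bravo crew→South site (17 hours) — total 9+21+15+17 = 62 hours.
Min-entry greedy (repeatedly take the single cheapest remaining cell) gives 77 hours, worse by 15.
Next-best assignment: Hotel crew→East site, Tango crew→South site, Echo crew→West site, Bravo crew→Harbor site = 64 hours.
No other one-to-one assignment undercuts 62 hours.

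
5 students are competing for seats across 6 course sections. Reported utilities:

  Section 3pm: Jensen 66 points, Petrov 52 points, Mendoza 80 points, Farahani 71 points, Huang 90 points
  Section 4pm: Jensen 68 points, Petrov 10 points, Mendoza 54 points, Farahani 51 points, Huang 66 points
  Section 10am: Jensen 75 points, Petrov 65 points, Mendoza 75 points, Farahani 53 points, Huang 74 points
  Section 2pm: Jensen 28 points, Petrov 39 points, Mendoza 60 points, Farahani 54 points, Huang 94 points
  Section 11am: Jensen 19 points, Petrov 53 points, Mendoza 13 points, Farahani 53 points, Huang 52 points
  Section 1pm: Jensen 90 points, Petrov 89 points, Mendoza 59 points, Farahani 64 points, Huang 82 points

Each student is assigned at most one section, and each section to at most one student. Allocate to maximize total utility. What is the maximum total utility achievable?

Optimal: Jensen→Section 4pm (68 points), Petrov→Section 1pm (89 points), Mendoza→Section 10am (75 points), Farahani→Section 3pm (71 points), Huang→Section 2pm (94 points) — total 68+89+75+71+94 = 397 points.
Max-entry greedy (repeatedly take the single best remaining cell) gives 382 points, worse by 15.
Next-best assignment: Jensen→Section 10am, Petrov→Section 1pm, Mendoza→Section 3pm, Farahani→Section 11am, Huang→Section 2pm = 391 points.

Maximum total: 397 points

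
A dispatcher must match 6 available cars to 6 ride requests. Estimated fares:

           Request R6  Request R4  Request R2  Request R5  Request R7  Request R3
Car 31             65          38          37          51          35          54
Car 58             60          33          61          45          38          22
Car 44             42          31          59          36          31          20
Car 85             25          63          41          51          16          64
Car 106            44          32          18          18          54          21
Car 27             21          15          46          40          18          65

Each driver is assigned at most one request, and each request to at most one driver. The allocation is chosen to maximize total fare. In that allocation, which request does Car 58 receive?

Optimal: Car 31→Request R5 ($51), Car 58→Request R6 ($60), Car 44→Request R2 ($59), Car 85→Request R4 ($63), Car 106→Request R7 ($54), Car 27→Request R3 ($65) — total 51+60+59+63+54+65 = $352.
Column-greedy (each request in turn goes to its best remaining driver) gives $303, worse by 49.
No other one-to-one assignment exceeds $352.
Car 58's own top request is Request R2 ($61), but forcing Car 58→Request R2 and reassigning the rest optimally gives only $344 — worse by 8.

Car 58 receives Request R6.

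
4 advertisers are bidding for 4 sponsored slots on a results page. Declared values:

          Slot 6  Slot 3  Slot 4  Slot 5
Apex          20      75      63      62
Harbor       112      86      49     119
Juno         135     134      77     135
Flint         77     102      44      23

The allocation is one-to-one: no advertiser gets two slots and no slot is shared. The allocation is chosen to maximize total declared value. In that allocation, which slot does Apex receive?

Apex receives Slot 4.

Optimal: Apex→Slot 4 ($63), Harbor→Slot 5 ($119), Juno→Slot 6 ($135), Flint→Slot 3 ($102) — total 63+119+135+102 = $419.
Row-greedy (each advertiser in turn takes its best remaining slot) gives $373, worse by 46.
No other one-to-one assignment exceeds $419.
Apex's own top slot is Slot 3 ($75), but forcing Apex→Slot 3 and reassigning the rest optimally gives only $373 — worse by 46.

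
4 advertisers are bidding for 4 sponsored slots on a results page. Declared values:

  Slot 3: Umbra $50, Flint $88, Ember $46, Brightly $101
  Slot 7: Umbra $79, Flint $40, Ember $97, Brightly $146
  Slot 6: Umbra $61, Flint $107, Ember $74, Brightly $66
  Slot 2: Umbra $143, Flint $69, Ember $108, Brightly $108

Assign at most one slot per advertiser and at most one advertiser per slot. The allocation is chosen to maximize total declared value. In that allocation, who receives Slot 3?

Optimal: Umbra→Slot 2 ($143), Flint→Slot 3 ($88), Ember→Slot 6 ($74), Brightly→Slot 7 ($146) — total 143+88+74+146 = $451.
Column-greedy (each slot in turn goes to its best remaining advertiser) gives $448, worse by 3.
Next-best assignment: Umbra→Slot 2, Flint→Slot 6, Ember→Slot 7, Brightly→Slot 3 = $448.
Swapping Brightly↔Umbra (Brightly→Slot 2 $108, Umbra→Slot 7 $79) loses 102.
Flint's own top slot is Slot 6 ($107), but forcing Flint→Slot 6 and reassigning the rest optimally gives only $448 — worse by 3.

Flint receives Slot 3.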